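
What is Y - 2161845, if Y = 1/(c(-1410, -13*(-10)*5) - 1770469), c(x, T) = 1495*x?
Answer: -8384540723056/3878419 ≈ -2.1618e+6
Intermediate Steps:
Y = -1/3878419 (Y = 1/(1495*(-1410) - 1770469) = 1/(-2107950 - 1770469) = 1/(-3878419) = -1/3878419 ≈ -2.5784e-7)
Y - 2161845 = -1/3878419 - 2161845 = -8384540723056/3878419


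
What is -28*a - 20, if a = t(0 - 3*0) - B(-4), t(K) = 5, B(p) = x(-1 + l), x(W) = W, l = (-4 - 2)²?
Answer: 820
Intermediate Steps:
l = 36 (l = (-6)² = 36)
B(p) = 35 (B(p) = -1 + 36 = 35)
a = -30 (a = 5 - 1*35 = 5 - 35 = -30)
-28*a - 20 = -28*(-30) - 20 = 840 - 20 = 820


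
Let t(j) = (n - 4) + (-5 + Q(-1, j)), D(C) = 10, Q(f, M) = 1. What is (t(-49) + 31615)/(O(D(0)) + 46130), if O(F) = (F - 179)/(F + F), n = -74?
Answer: 210220/307477 ≈ 0.68369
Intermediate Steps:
O(F) = (-179 + F)/(2*F) (O(F) = (-179 + F)/((2*F)) = (-179 + F)*(1/(2*F)) = (-179 + F)/(2*F))
t(j) = -82 (t(j) = (-74 - 4) + (-5 + 1) = -78 - 4 = -82)
(t(-49) + 31615)/(O(D(0)) + 46130) = (-82 + 31615)/((½)*(-179 + 10)/10 + 46130) = 31533/((½)*(⅒)*(-169) + 46130) = 31533/(-169/20 + 46130) = 31533/(922431/20) = 31533*(20/922431) = 210220/307477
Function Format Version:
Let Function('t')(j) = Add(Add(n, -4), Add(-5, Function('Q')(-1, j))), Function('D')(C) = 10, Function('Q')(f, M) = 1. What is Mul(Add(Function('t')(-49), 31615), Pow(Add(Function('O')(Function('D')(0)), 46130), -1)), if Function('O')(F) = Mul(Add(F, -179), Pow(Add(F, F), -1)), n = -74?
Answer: Rational(210220, 307477) ≈ 0.68369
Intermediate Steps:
Function('O')(F) = Mul(Rational(1, 2), Pow(F, -1), Add(-179, F)) (Function('O')(F) = Mul(Add(-179, F), Pow(Mul(2, F), -1)) = Mul(Add(-179, F), Mul(Rational(1, 2), Pow(F, -1))) = Mul(Rational(1, 2), Pow(F, -1), Add(-179, F)))
Function('t')(j) = -82 (Function('t')(j) = Add(Add(-74, -4), Add(-5, 1)) = Add(-78, -4) = -82)
Mul(Add(Function('t')(-49), 31615), Pow(Add(Function('O')(Function('D')(0)), 46130), -1)) = Mul(Add(-82, 31615), Pow(Add(Mul(Rational(1, 2), Pow(10, -1), Add(-179, 10)), 46130), -1)) = Mul(31533, Pow(Add(Mul(Rational(1, 2), Rational(1, 10), -169), 46130), -1)) = Mul(31533, Pow(Add(Rational(-169, 20), 46130), -1)) = Mul(31533, Pow(Rational(922431, 20), -1)) = Mul(31533, Rational(20, 922431)) = Rational(210220, 307477)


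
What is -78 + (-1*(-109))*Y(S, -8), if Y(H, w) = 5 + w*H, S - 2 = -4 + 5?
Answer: -2149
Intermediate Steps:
S = 3 (S = 2 + (-4 + 5) = 2 + 1 = 3)
Y(H, w) = 5 + H*w
-78 + (-1*(-109))*Y(S, -8) = -78 + (-1*(-109))*(5 + 3*(-8)) = -78 + 109*(5 - 24) = -78 + 109*(-19) = -78 - 2071 = -2149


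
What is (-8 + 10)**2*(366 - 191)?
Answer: 700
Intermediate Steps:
(-8 + 10)**2*(366 - 191) = 2**2*175 = 4*175 = 700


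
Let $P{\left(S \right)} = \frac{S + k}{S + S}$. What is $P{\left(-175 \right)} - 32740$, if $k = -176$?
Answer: $- \frac{11458649}{350} \approx -32739.0$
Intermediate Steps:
$P{\left(S \right)} = \frac{-176 + S}{2 S}$ ($P{\left(S \right)} = \frac{S - 176}{S + S} = \frac{-176 + S}{2 S}$)
$P{\left(-175 \right)} - 32740 = \frac{-176 - 175}{2 \left(-175\right)} - 32740 = \frac{1}{2} \left(- \frac{1}{175}\right) \left(-351\right) - 32740 = \frac{351}{350} - 32740 = - \frac{11458649}{350}$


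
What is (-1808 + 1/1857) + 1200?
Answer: -1129055/1857 ≈ -608.00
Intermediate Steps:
(-1808 + 1/1857) + 1200 = -3357455/1857 + 1200 = -1129055/1857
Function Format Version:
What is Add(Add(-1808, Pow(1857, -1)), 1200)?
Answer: Rational(-1129055, 1857) ≈ -608.00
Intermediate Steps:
Add(Add(-1808, Pow(1857, -1)), 1200) = Add(Add(-1808, Rational(1, 1857)), 1200) = Add(Rational(-3357455, 1857), 1200) = Rational(-1129055, 1857)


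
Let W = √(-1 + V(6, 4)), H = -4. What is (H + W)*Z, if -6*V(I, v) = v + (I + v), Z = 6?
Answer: -24 + 2*I*√30 ≈ -24.0 + 10.954*I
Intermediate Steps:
V(I, v) = -v/3 - I/6 (V(I, v) = -(v + (I + v))/6 = -(I + 2*v)/6 = -v/3 - I/6)
W = I*√30/3 (W = √(-1 + (-⅓*4 - ⅙*6)) = √(-1 + (-4/3 - 1)) = √(-1 - 7/3) = √(-10/3) = I*√30/3 ≈ 1.8257*I)
(H + W)*Z = (-4 + I*√30/3)*6 = -24 + 2*I*√30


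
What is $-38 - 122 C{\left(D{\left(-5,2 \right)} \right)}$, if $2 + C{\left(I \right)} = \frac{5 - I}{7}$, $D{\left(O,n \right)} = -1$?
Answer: $\frac{710}{7} \approx 101.43$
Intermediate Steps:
$C{\left(I \right)} = - \frac{9}{7} - \frac{I}{7}$ ($C{\left(I \right)} = -2 + \frac{5 - I}{7} = -2 + \left(5 - I\right) \frac{1}{7} = -2 - \left(- \frac{5}{7} + \frac{I}{7}\right) = - \frac{9}{7} - \frac{I}{7}$)
$-38 - 122 C{\left(D{\left(-5,2 \right)} \right)} = -38 - 122 \left(- \frac{9}{7} - - \frac{1}{7}\right) = -38 - 122 \left(- \frac{9}{7} + \frac{1}{7}\right) = -38 - - \frac{976}{7} = -38 + \frac{976}{7} = \frac{710}{7}$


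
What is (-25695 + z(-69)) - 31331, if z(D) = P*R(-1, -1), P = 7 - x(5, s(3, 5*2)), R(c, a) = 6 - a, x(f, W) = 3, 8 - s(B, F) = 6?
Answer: -56998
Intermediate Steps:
s(B, F) = 2 (s(B, F) = 8 - 1*6 = 8 - 6 = 2)
P = 4 (P = 7 - 1*3 = 7 - 3 = 4)
z(D) = 28 (z(D) = 4*(6 - 1*(-1)) = 4*(6 + 1) = 4*7 = 28)
(-25695 + z(-69)) - 31331 = (-25695 + 28) - 31331 = -25667 - 31331 = -56998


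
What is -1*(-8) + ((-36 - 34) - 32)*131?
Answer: -13354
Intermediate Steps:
-1*(-8) + ((-36 - 34) - 32)*131 = 8 + (-70 - 32)*131 = 8 - 102*131 = 8 - 13362 = -13354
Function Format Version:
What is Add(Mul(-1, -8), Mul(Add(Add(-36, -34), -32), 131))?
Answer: -13354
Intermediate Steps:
Add(Mul(-1, -8), Mul(Add(Add(-36, -34), -32), 131)) = Add(8, Mul(Add(-70, -32), 131)) = Add(8, Mul(-102, 131)) = Add(8, -13362) = -13354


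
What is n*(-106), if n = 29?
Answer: -3074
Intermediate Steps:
n*(-106) = 29*(-106) = -3074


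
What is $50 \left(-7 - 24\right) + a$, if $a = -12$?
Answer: $-1562$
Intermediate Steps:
$50 \left(-7 - 24\right) + a = 50 \left(-7 - 24\right) - 12 = 50 \left(-31\right) - 12 = -1550 - 12 = -1562$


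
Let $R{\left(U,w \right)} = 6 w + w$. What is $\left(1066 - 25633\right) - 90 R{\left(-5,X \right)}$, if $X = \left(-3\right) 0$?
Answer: $-24567$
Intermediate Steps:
$X = 0$
$R{\left(U,w \right)} = 7 w$
$\left(1066 - 25633\right) - 90 R{\left(-5,X \right)} = \left(1066 - 25633\right) - 90 \cdot 7 \cdot 0 = -24567 - 0 = -24567 + 0 = -24567$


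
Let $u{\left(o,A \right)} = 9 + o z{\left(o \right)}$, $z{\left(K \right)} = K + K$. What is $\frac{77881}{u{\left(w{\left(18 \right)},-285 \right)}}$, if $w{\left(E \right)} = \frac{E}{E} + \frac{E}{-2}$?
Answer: $\frac{77881}{137} \approx 568.47$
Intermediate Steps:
$z{\left(K \right)} = 2 K$
$w{\left(E \right)} = 1 - \frac{E}{2}$ ($w{\left(E \right)} = 1 + E \left(- \frac{1}{2}\right) = 1 - \frac{E}{2}$)
$u{\left(o,A \right)} = 9 + 2 o^{2}$ ($u{\left(o,A \right)} = 9 + o 2 o = 9 + 2 o^{2}$)
$\frac{77881}{u{\left(w{\left(18 \right)},-285 \right)}} = \frac{77881}{9 + 2 \left(1 - 9\right)^{2}} = \frac{77881}{9 + 2 \left(-8\right)^{2}} = \frac{77881}{9 + 2 \cdot 64} = \frac{77881}{9 + 128} = \frac{77881}{137}$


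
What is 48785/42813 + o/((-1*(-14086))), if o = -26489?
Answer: -446888047/603063918 ≈ -0.74103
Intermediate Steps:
48785/42813 + o/((-1*(-14086))) = 48785/42813 - 26489/((-1*(-14086))) = 48785*(1/42813) - 26489/14086 = 48785/42813 - 26489*1/14086 = 48785/42813 - 26489/14086 = -446888047/603063918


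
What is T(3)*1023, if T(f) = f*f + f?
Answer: 12276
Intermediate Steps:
T(f) = f + f² (T(f) = f² + f = f + f²)
T(3)*1023 = (3*(1 + 3))*1023 = (3*4)*1023 = 12*1023 = 12276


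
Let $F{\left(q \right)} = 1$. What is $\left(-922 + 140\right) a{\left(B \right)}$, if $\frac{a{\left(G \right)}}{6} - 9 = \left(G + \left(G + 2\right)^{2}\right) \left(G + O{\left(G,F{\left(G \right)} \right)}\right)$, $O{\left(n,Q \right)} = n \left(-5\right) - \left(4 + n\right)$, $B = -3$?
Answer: $60996$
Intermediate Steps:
$O{\left(n,Q \right)} = -4 - 6 n$ ($O{\left(n,Q \right)} = - 5 n - \left(4 + n\right) = -4 - 6 n$)
$a{\left(G \right)} = 54 + 6 \left(-4 - 5 G\right) \left(G + \left(2 + G\right)^{2}\right)$ ($a{\left(G \right)} = 54 + 6 \left(G + \left(G + 2\right)^{2}\right) \left(G - \left(4 + 6 G\right)\right) = 54 + 6 \left(G + \left(2 + G\right)^{2}\right) \left(-4 - 5 G\right) = 54 + 6 \left(-4 - 5 G\right) \left(G + \left(2 + G\right)^{2}\right)$)
$\left(-922 + 140\right) a{\left(B \right)} = \left(-922 + 140\right) \left(-42 - -720 - 174 \left(-3\right)^{2} - 30 \left(-3\right)^{3}\right) = - 782 \left(-42 + 720 - 1566 - -810\right) = - 782 \left(-42 + 720 - 1566 + 810\right) = \left(-782\right) \left(-78\right) = 60996$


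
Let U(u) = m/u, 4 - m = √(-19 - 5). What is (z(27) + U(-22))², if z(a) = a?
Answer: (295 + I*√6)²/121 ≈ 719.17 + 11.944*I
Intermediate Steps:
m = 4 - 2*I*√6 (m = 4 - √(-19 - 5) = 4 - √(-24) = 4 - 2*I*√6 ≈ 4.0 - 4.899*I)
U(u) = (4 - 2*I*√6)/u
(z(27) + U(-22))² = (27 + 2*(2 - I*√6)/(-22))² = (27 + 2*(-1/22)*(2 - I*√6))² = (27 + (-2/11 + I*√6/11))² = (295/11 + I*√6/11)²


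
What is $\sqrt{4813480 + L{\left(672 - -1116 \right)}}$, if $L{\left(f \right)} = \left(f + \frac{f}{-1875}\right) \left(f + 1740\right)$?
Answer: $\frac{2 \sqrt{1737215578}}{25} \approx 3334.4$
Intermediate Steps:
$L{\left(f \right)} = \frac{1874 f \left(1740 + f\right)}{1875}$ ($L{\left(f \right)} = \left(f + f \left(- \frac{1}{1875}\right)\right) \left(1740 + f\right) = \left(f - \frac{f}{1875}\right) \left(1740 + f\right) = \frac{1874 f}{1875} \left(1740 + f\right) = \frac{1874 f \left(1740 + f\right)}{1875}$)
$\sqrt{4813480 + L{\left(672 - -1116 \right)}} = \sqrt{4813480 + \frac{1874 \left(672 - -1116\right) \left(1740 + \left(672 - -1116\right)\right)}{1875}} = \sqrt{4813480 + \frac{1874 \left(672 + 1116\right) \left(1740 + \left(672 + 1116\right)\right)}{1875}} = \sqrt{4813480 + \frac{1874}{1875} \cdot 1788 \left(1740 + 1788\right)} = \sqrt{4813480 + \frac{1874}{1875} \cdot 1788 \cdot 3528} = \sqrt{4813480 + \frac{3940437312}{625}} = \sqrt{\frac{6948862312}{625}} = \frac{2 \sqrt{1737215578}}{25}$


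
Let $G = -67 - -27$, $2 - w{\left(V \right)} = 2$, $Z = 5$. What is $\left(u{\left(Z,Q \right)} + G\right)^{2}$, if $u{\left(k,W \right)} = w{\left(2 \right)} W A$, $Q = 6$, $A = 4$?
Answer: $1600$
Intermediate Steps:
$w{\left(V \right)} = 0$ ($w{\left(V \right)} = 2 - 2 = 0$)
$G = -40$ ($G = -67 + 27 = -40$)
$u{\left(k,W \right)} = 0$ ($u{\left(k,W \right)} = 0 W 4 = 0 \cdot 4 = 0$)
$\left(u{\left(Z,Q \right)} + G\right)^{2} = \left(0 - 40\right)^{2} = \left(-40\right)^{2} = 1600$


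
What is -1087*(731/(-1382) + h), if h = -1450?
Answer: 2179033897/1382 ≈ 1.5767e+6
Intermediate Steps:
-1087*(731/(-1382) + h) = -1087*(731/(-1382) - 1450) = -1087*(731*(-1/1382) - 1450) = -1087*(-731/1382 - 1450) = -1087*(-2004631/1382) = 2179033897/1382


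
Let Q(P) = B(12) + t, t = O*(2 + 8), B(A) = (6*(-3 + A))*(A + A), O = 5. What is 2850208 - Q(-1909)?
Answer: 2848862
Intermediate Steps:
B(A) = 2*A*(-18 + 6*A) (B(A) = (-18 + 6*A)*(2*A) = 2*A*(-18 + 6*A))
t = 50 (t = 5*(2 + 8) = 5*10 = 50)
Q(P) = 1346 (Q(P) = 12*12*(-3 + 12) + 50 = 12*12*9 + 50 = 1296 + 50 = 1346)
2850208 - Q(-1909) = 2850208 - 1*1346 = 2850208 - 1346 = 2848862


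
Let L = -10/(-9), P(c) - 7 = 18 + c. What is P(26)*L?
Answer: 170/3 ≈ 56.667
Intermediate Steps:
P(c) = 25 + c (P(c) = 7 + (18 + c) = 25 + c)
L = 10/9 (L = -10*(-⅑) = 10/9 ≈ 1.1111)
P(26)*L = (25 + 26)*(10/9) = 51*(10/9) = 170/3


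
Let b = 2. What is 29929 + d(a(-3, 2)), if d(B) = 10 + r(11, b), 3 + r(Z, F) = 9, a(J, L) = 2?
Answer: 29945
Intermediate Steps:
r(Z, F) = 6 (r(Z, F) = -3 + 9 = 6)
d(B) = 16 (d(B) = 10 + 6 = 16)
29929 + d(a(-3, 2)) = 29929 + 16 = 29945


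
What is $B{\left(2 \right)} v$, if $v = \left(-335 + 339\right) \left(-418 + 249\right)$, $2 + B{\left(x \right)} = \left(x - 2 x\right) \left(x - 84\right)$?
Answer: $-109512$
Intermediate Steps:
$B{\left(x \right)} = -2 - x \left(-84 + x\right)$ ($B{\left(x \right)} = -2 + \left(x - 2 x\right) \left(x - 84\right) = -2 + - x \left(-84 + x\right) = -2 - x \left(-84 + x\right)$)
$v = -676$ ($v = 4 \left(-169\right) = -676$)
$B{\left(2 \right)} v = \left(-2 - 2^{2} + 84 \cdot 2\right) \left(-676\right) = \left(-2 - 4 + 168\right) \left(-676\right) = 162 \left(-676\right) = -109512$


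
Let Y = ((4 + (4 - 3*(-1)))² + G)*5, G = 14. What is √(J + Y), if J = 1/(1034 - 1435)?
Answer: √108540274/401 ≈ 25.981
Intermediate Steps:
J = -1/401 (J = 1/(-401) = -1/401 ≈ -0.0024938)
Y = 675 (Y = ((4 + (4 - 3*(-1)))² + 14)*5 = ((4 + (4 + 3))² + 14)*5 = ((4 + 7)² + 14)*5 = (11² + 14)*5 = (121 + 14)*5 = 135*5 = 675)
√(J + Y) = √(-1/401 + 675) = √(270674/401) = √108540274/401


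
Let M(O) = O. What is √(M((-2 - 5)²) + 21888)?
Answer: √21937 ≈ 148.11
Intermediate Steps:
√(M((-2 - 5)²) + 21888) = √((-2 - 5)² + 21888) = √((-7)² + 21888) = √(49 + 21888) = √21937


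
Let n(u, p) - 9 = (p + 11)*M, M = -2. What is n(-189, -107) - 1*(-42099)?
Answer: 42300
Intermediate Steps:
n(u, p) = -13 - 2*p (n(u, p) = 9 + (p + 11)*(-2) = 9 + (11 + p)*(-2) = 9 + (-22 - 2*p) = -13 - 2*p)
n(-189, -107) - 1*(-42099) = (-13 - 2*(-107)) - 1*(-42099) = (-13 + 214) + 42099 = 201 + 42099 = 42300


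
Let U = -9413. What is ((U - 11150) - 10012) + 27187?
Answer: -3388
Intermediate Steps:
((U - 11150) - 10012) + 27187 = ((-9413 - 11150) - 10012) + 27187 = (-20563 - 10012) + 27187 = -30575 + 27187 = -3388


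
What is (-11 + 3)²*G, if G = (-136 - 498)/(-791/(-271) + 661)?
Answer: -5498048/89961 ≈ -61.116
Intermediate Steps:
G = -85907/89961 (G = -634/(-791*(-1/271) + 661) = -634/(791/271 + 661) = -634/179922/271 = -634*271/179922 = -85907/89961 ≈ -0.95494)
(-11 + 3)²*G = (-11 + 3)²*(-85907/89961) = (-8)²*(-85907/89961) = 64*(-85907/89961) = -5498048/89961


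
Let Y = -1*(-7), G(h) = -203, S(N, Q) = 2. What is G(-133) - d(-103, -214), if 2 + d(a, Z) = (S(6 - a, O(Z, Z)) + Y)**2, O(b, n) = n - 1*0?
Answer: -282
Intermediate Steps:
O(b, n) = n (O(b, n) = n + 0 = n)
Y = 7
d(a, Z) = 79 (d(a, Z) = -2 + (2 + 7)**2 = -2 + 9**2 = -2 + 81 = 79)
G(-133) - d(-103, -214) = -203 - 1*79 = -203 - 79 = -282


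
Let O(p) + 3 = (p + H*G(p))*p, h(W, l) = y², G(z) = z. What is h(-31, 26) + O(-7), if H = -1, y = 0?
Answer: -3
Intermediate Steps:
h(W, l) = 0 (h(W, l) = 0² = 0)
O(p) = -3 (O(p) = -3 + (p - p)*p = -3 + 0*p = -3 + 0 = -3)
h(-31, 26) + O(-7) = 0 - 3 = -3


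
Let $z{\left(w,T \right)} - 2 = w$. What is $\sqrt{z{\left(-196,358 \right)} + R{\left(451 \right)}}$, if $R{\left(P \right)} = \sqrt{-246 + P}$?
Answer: $\sqrt{-194 + \sqrt{205}} \approx 13.405 i$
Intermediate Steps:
$z{\left(w,T \right)} = 2 + w$
$\sqrt{z{\left(-196,358 \right)} + R{\left(451 \right)}} = \sqrt{\left(2 - 196\right) + \sqrt{-246 + 451}} = \sqrt{-194 + \sqrt{205}}$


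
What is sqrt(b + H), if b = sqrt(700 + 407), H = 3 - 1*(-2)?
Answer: sqrt(5 + 3*sqrt(123)) ≈ 6.1864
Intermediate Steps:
H = 5 (H = 3 + 2 = 5)
b = 3*sqrt(123) (b = sqrt(1107) = 3*sqrt(123) ≈ 33.272)
sqrt(b + H) = sqrt(3*sqrt(123) + 5) = sqrt(5 + 3*sqrt(123))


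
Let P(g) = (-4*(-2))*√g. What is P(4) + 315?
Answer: 331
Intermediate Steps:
P(g) = 8*√g
P(4) + 315 = 8*√4 + 315 = 8*2 + 315 = 16 + 315 = 331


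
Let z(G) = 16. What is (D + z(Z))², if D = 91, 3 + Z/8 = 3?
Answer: 11449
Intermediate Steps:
Z = 0 (Z = -24 + 8*3 = -24 + 24 = 0)
(D + z(Z))² = (91 + 16)² = 107² = 11449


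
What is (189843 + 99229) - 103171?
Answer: 185901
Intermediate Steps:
(189843 + 99229) - 103171 = 289072 - 103171 = 185901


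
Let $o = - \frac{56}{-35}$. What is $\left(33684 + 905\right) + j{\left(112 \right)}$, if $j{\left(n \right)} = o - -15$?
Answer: $\frac{173028}{5} \approx 34606.0$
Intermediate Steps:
$o = \frac{8}{5}$ ($o = \left(-56\right) \left(- \frac{1}{35}\right) = \frac{8}{5} \approx 1.6$)
$j{\left(n \right)} = \frac{83}{5}$ ($j{\left(n \right)} = \frac{8}{5} - -15 = \frac{8}{5} + 15 = \frac{83}{5}$)
$\left(33684 + 905\right) + j{\left(112 \right)} = \left(33684 + 905\right) + \frac{83}{5} = 34589 + \frac{83}{5} = \frac{173028}{5}$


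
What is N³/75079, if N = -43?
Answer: -79507/75079 ≈ -1.0590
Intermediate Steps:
N³/75079 = (-43)³/75079 = -79507*1/75079 = -79507/75079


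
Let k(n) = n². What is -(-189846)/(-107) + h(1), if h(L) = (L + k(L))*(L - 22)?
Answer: -194340/107 ≈ -1816.3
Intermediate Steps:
h(L) = (-22 + L)*(L + L²) (h(L) = (L + L²)*(L - 22) = (L + L²)*(-22 + L) = (-22 + L)*(L + L²))
-(-189846)/(-107) + h(1) = -(-189846)/(-107) + 1*(-22 + 1² - 21*1) = -(-189846)*(-1)/107 + 1*(-22 + 1 - 21) = -398*477/107 + 1*(-42) = -189846/107 - 42 = -194340/107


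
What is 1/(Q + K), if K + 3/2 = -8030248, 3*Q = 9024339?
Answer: -2/10044273 ≈ -1.9912e-7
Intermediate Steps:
Q = 3008113 (Q = (⅓)*9024339 = 3008113)
K = -16060499/2 (K = -3/2 - 8030248 = -16060499/2 ≈ -8.0302e+6)
1/(Q + K) = 1/(3008113 - 16060499/2) = 1/(-10044273/2) = -2/10044273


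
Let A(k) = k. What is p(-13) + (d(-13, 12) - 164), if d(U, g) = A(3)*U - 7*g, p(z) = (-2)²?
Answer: -283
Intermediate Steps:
p(z) = 4
d(U, g) = -7*g + 3*U (d(U, g) = 3*U - 7*g = -7*g + 3*U)
p(-13) + (d(-13, 12) - 164) = 4 + ((-7*12 + 3*(-13)) - 164) = 4 + ((-84 - 39) - 164) = 4 + (-123 - 164) = 4 - 287 = -283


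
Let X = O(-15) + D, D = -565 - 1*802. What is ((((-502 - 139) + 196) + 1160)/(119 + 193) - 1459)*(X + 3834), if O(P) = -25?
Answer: -14229127/4 ≈ -3.5573e+6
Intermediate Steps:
D = -1367 (D = -565 - 802 = -1367)
X = -1392 (X = -25 - 1367 = -1392)
((((-502 - 139) + 196) + 1160)/(119 + 193) - 1459)*(X + 3834) = ((((-502 - 139) + 196) + 1160)/(119 + 193) - 1459)*(-1392 + 3834) = (((-641 + 196) + 1160)/312 - 1459)*2442 = ((-445 + 1160)*(1/312) - 1459)*2442 = (715*(1/312) - 1459)*2442 = (55/24 - 1459)*2442 = -34961/24*2442 = -14229127/4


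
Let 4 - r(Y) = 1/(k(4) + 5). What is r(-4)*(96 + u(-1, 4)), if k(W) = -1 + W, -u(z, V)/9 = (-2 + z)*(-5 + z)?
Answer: -1023/4 ≈ -255.75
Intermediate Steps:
u(z, V) = -9*(-5 + z)*(-2 + z) (u(z, V) = -9*(-2 + z)*(-5 + z) = -9*(-5 + z)*(-2 + z))
r(Y) = 31/8 (r(Y) = 4 - 1/((-1 + 4) + 5) = 4 - 1/(3 + 5) = 4 - 1/8 = 4 - 1*⅛ = 4 - ⅛ = 31/8)
r(-4)*(96 + u(-1, 4)) = 31*(96 + (-90 - 9*(-1)² + 63*(-1)))/8 = 31*(96 + (-90 - 9*1 - 63))/8 = 31*(96 + (-90 - 9 - 63))/8 = 31*(96 - 162)/8 = (31/8)*(-66) = -1023/4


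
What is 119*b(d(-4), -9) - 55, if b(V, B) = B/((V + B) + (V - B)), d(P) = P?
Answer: 631/8 ≈ 78.875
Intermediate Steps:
b(V, B) = B/(2*V) (b(V, B) = B/((B + V) + (V - B)) = B/((2*V)) = B*(1/(2*V)) = B/(2*V))
119*b(d(-4), -9) - 55 = 119*((½)*(-9)/(-4)) - 55 = 119*((½)*(-9)*(-¼)) - 55 = 119*(9/8) - 55 = 1071/8 - 55 = 631/8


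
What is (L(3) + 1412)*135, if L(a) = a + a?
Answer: 191430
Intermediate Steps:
L(a) = 2*a
(L(3) + 1412)*135 = (2*3 + 1412)*135 = (6 + 1412)*135 = 1418*135 = 191430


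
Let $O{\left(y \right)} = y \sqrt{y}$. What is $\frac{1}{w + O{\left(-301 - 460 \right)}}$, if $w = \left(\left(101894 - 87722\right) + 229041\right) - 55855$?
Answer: $\frac{187358}{35543731245} + \frac{761 i \sqrt{761}}{35543731245} \approx 5.2712 \cdot 10^{-6} + 5.9063 \cdot 10^{-7} i$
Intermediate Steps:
$O{\left(y \right)} = y^{\frac{3}{2}}$
$w = 187358$ ($w = \left(\left(101894 - 87722\right) + 229041\right) - 55855 = \left(14172 + 229041\right) - 55855 = 243213 - 55855 = 187358$)
$\frac{1}{w + O{\left(-301 - 460 \right)}} = \frac{1}{187358 + \left(-301 - 460\right)^{\frac{3}{2}}} = \frac{1}{187358 + \left(-761\right)^{\frac{3}{2}}} = \frac{1}{187358 - 761 i \sqrt{761}}$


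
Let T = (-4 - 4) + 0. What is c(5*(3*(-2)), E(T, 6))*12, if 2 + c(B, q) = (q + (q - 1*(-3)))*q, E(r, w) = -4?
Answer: 216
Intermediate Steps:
T = -8 (T = -8 + 0 = -8)
c(B, q) = -2 + q*(3 + 2*q) (c(B, q) = -2 + (q + (q - 1*(-3)))*q = -2 + (q + (q + 3))*q = -2 + (q + (3 + q))*q = -2 + (3 + 2*q)*q = -2 + q*(3 + 2*q))
c(5*(3*(-2)), E(T, 6))*12 = (-2 + 2*(-4)**2 + 3*(-4))*12 = (-2 + 2*16 - 12)*12 = (-2 + 32 - 12)*12 = 18*12 = 216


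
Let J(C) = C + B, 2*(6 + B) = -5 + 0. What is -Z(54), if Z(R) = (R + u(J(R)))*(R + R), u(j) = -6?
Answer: -5184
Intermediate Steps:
B = -17/2 (B = -6 + (-5 + 0)/2 = -6 + (½)*(-5) = -6 - 5/2 = -17/2 ≈ -8.5000)
J(C) = -17/2 + C (J(C) = C - 17/2 = -17/2 + C)
Z(R) = 2*R*(-6 + R) (Z(R) = (R - 6)*(R + R) = (-6 + R)*(2*R) = 2*R*(-6 + R))
-Z(54) = -2*54*(-6 + 54) = -2*54*48 = -1*5184 = -5184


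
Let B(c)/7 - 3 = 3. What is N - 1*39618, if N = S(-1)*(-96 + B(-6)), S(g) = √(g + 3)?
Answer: -39618 - 54*√2 ≈ -39694.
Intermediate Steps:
S(g) = √(3 + g)
B(c) = 42 (B(c) = 21 + 7*3 = 21 + 21 = 42)
N = -54*√2 (N = √(3 - 1)*(-96 + 42) = √2*(-54) = -54*√2 ≈ -76.368)
N - 1*39618 = -54*√2 - 1*39618 = -54*√2 - 39618 = -39618 - 54*√2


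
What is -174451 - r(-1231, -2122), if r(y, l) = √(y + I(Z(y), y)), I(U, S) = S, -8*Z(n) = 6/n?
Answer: -174451 - I*√2462 ≈ -1.7445e+5 - 49.619*I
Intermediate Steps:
Z(n) = -3/(4*n)
r(y, l) = √2*√y (r(y, l) = √(y + y) = √(2*y) = √2*√y)
-174451 - r(-1231, -2122) = -174451 - √2*√(-1231) = -174451 - √2*I*√1231 = -174451 - I*√2462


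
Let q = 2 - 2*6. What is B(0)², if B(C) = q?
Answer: 100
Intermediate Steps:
q = -10 (q = 2 - 12 = -10)
B(C) = -10
B(0)² = (-10)² = 100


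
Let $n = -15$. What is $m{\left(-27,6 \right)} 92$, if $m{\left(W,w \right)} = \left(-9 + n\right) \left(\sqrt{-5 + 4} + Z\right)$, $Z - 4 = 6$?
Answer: $-22080 - 2208 i \approx -22080.0 - 2208.0 i$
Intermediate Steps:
$Z = 10$ ($Z = 4 + 6 = 10$)
$m{\left(W,w \right)} = -240 - 24 i$ ($m{\left(W,w \right)} = \left(-9 - 15\right) \left(\sqrt{-5 + 4} + 10\right) = - 24 \left(\sqrt{-1} + 10\right) = - 24 \left(i + 10\right) = - 24 \left(10 + i\right) = -240 - 24 i$)
$m{\left(-27,6 \right)} 92 = \left(-240 - 24 i\right) 92 = -22080 - 2208 i$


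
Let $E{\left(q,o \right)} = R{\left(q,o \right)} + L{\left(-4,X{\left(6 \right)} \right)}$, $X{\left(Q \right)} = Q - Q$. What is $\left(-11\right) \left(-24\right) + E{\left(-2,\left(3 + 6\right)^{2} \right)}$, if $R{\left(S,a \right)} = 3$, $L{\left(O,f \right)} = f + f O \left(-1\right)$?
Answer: $267$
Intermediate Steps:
$X{\left(Q \right)} = 0$
$L{\left(O,f \right)} = f - O f$ ($L{\left(O,f \right)} = f + O f \left(-1\right) = f - O f$)
$E{\left(q,o \right)} = 3$ ($E{\left(q,o \right)} = 3 + 0 \left(1 - -4\right) = 3 + 0 \left(1 + 4\right) = 3 + 0 \cdot 5 = 3 + 0 = 3$)
$\left(-11\right) \left(-24\right) + E{\left(-2,\left(3 + 6\right)^{2} \right)} = \left(-11\right) \left(-24\right) + 3 = 264 + 3 = 267$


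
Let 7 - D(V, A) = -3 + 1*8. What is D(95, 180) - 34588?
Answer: -34586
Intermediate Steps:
D(V, A) = 2 (D(V, A) = 7 - (-3 + 1*8) = 7 - (-3 + 8) = 7 - 1*5 = 7 - 5 = 2)
D(95, 180) - 34588 = 2 - 34588 = -34586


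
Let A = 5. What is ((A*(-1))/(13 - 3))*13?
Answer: -13/2 ≈ -6.5000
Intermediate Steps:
((A*(-1))/(13 - 3))*13 = ((5*(-1))/(13 - 3))*13 = -5/10*13 = -5*⅒*13 = -½*13 = -13/2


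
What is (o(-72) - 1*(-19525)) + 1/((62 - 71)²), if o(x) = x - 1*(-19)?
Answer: 1577233/81 ≈ 19472.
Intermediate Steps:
o(x) = 19 + x (o(x) = x + 19 = 19 + x)
(o(-72) - 1*(-19525)) + 1/((62 - 71)²) = ((19 - 72) - 1*(-19525)) + 1/((62 - 71)²) = (-53 + 19525) + 1/((-9)²) = 19472 + 1/81 = 1577233/81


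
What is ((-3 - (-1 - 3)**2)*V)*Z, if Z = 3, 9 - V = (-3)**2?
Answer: 0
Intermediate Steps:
V = 0 (V = 9 - 1*(-3)**2 = 9 - 1*9 = 9 - 9 = 0)
((-3 - (-1 - 3)**2)*V)*Z = ((-3 - (-1 - 3)**2)*0)*3 = ((-3 - 1*(-4)**2)*0)*3 = ((-3 - 1*16)*0)*3 = ((-3 - 16)*0)*3 = -19*0*3 = 0*3 = 0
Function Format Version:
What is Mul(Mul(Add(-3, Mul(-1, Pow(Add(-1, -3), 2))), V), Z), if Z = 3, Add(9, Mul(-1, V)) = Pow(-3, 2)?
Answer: 0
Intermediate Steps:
V = 0 (V = Add(9, Mul(-1, Pow(-3, 2))) = Add(9, Mul(-1, 9)) = Add(9, -9) = 0)
Mul(Mul(Add(-3, Mul(-1, Pow(Add(-1, -3), 2))), V), Z) = Mul(Mul(Add(-3, Mul(-1, Pow(Add(-1, -3), 2))), 0), 3) = Mul(Mul(Add(-3, Mul(-1, Pow(-4, 2))), 0), 3) = Mul(Mul(Add(-3, Mul(-1, 16)), 0), 3) = Mul(Mul(Add(-3, -16), 0), 3) = Mul(Mul(-19, 0), 3) = Mul(0, 3) = 0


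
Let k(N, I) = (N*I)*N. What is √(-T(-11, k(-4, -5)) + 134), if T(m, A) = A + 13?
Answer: √201 ≈ 14.177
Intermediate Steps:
k(N, I) = I*N² (k(N, I) = (I*N)*N = I*N²)
T(m, A) = 13 + A
√(-T(-11, k(-4, -5)) + 134) = √(-(13 - 5*(-4)²) + 134) = √(-(13 - 5*16) + 134) = √(-(13 - 80) + 134) = √(-1*(-67) + 134) = √(67 + 134) = √201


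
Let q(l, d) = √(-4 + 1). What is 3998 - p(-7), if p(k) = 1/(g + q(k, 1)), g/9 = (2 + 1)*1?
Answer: 975503/244 + I*√3/732 ≈ 3998.0 + 0.0023662*I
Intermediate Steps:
g = 27 (g = 9*((2 + 1)*1) = 9*(3*1) = 9*3 = 27)
q(l, d) = I*√3 (q(l, d) = √(-3) = I*√3)
p(k) = 1/(27 + I*√3)
3998 - p(-7) = 3998 - (9/244 - I*√3/732) = 3998 + (-9/244 + I*√3/732) = 975503/244 + I*√3/732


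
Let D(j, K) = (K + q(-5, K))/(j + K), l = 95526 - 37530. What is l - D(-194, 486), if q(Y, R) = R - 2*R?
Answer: 57996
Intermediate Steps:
q(Y, R) = -R
l = 57996
D(j, K) = 0 (D(j, K) = (K - K)/(j + K) = 0/(K + j) = 0)
l - D(-194, 486) = 57996 - 1*0 = 57996 + 0 = 57996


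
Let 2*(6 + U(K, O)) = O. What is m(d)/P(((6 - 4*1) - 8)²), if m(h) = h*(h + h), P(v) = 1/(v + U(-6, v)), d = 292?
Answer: 8185344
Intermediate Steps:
U(K, O) = -6 + O/2
P(v) = 1/(-6 + 3*v/2) (P(v) = 1/(v + (-6 + v/2)) = 1/(-6 + 3*v/2))
m(h) = 2*h² (m(h) = h*(2*h) = 2*h²)
m(d)/P(((6 - 4*1) - 8)²) = (2*292²)/((2/(3*(-4 + ((6 - 4*1) - 8)²)))) = (2*85264)/((2/(3*(-4 + ((6 - 4) - 8)²)))) = 170528/((2/(3*(-4 + (2 - 8)²)))) = 170528/((2/(3*(-4 + (-6)²)))) = 170528/((2/(3*(-4 + 36)))) = 170528/(((⅔)/32)) = 170528/(((⅔)*(1/32))) = 170528/(1/48) = 170528*48 = 8185344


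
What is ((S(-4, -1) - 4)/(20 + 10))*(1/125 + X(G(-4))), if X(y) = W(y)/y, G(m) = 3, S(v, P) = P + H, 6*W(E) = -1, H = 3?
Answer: 107/33750 ≈ 0.0031704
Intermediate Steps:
W(E) = -⅙ (W(E) = (⅙)*(-1) = -⅙)
S(v, P) = 3 + P (S(v, P) = P + 3 = 3 + P)
X(y) = -1/(6*y)
((S(-4, -1) - 4)/(20 + 10))*(1/125 + X(G(-4))) = (((3 - 1) - 4)/(20 + 10))*(1/125 - ⅙/3) = ((2 - 4)/30)*(1/125 - ⅙*⅓) = (-2*1/30)*(1/125 - 1/18) = -1/15*(-107/2250) = 107/33750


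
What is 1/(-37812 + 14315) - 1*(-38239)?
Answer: 898501782/23497 ≈ 38239.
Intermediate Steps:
1/(-37812 + 14315) - 1*(-38239) = 1/(-23497) + 38239 = -1/23497 + 38239 = 898501782/23497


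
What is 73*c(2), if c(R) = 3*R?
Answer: 438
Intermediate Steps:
73*c(2) = 73*(3*2) = 73*6 = 438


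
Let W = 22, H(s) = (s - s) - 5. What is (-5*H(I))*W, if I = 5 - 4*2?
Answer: 550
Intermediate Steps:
I = -3 (I = 5 - 8 = -3)
H(s) = -5 (H(s) = 0 - 5 = -5)
(-5*H(I))*W = -5*(-5)*22 = 25*22 = 550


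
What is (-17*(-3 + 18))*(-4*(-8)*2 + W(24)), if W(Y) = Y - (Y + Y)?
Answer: -10200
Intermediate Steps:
W(Y) = -Y (W(Y) = Y - 2*Y = -Y)
(-17*(-3 + 18))*(-4*(-8)*2 + W(24)) = (-17*(-3 + 18))*(-4*(-8)*2 - 1*24) = (-17*15)*(32*2 - 24) = -255*(64 - 24) = -255*40 = -10200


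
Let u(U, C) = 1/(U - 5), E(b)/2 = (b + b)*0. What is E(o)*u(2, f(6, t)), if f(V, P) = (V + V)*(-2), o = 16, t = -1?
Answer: 0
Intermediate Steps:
f(V, P) = -4*V (f(V, P) = (2*V)*(-2) = -4*V)
E(b) = 0 (E(b) = 2*((b + b)*0) = 2*((2*b)*0) = 2*0 = 0)
u(U, C) = 1/(-5 + U)
E(o)*u(2, f(6, t)) = 0/(-5 + 2) = 0/(-3) = 0*(-⅓) = 0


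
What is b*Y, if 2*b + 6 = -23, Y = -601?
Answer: 17429/2 ≈ 8714.5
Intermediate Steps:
b = -29/2 (b = -3 + (1/2)*(-23) = -3 - 23/2 = -29/2 ≈ -14.500)
b*Y = -29/2*(-601) = 17429/2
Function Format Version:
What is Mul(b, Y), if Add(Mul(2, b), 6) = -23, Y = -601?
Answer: Rational(17429, 2) ≈ 8714.5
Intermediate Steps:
b = Rational(-29, 2) (b = Add(-3, Mul(Rational(1, 2), -23)) = Add(-3, Rational(-23, 2)) = Rational(-29, 2) ≈ -14.500)
Mul(b, Y) = Mul(Rational(-29, 2), -601) = Rational(17429, 2)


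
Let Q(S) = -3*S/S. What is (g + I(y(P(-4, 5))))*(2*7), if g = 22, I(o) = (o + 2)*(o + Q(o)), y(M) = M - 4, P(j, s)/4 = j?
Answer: 6104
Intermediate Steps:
P(j, s) = 4*j
Q(S) = -3 (Q(S) = -3*1 = -3)
y(M) = -4 + M
I(o) = (-3 + o)*(2 + o) (I(o) = (o + 2)*(o - 3) = (2 + o)*(-3 + o) = (-3 + o)*(2 + o))
(g + I(y(P(-4, 5))))*(2*7) = (22 + (-6 + (-4 + 4*(-4))**2 - (-4 + 4*(-4))))*(2*7) = (22 + (-6 + (-4 - 16)**2 - (-4 - 16)))*14 = (22 + (-6 + (-20)**2 - 1*(-20)))*14 = (22 + (-6 + 400 + 20))*14 = (22 + 414)*14 = 436*14 = 6104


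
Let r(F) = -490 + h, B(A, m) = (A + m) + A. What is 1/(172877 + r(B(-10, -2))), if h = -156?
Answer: 1/172231 ≈ 5.8062e-6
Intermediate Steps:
B(A, m) = m + 2*A
r(F) = -646 (r(F) = -490 - 156 = -646)
1/(172877 + r(B(-10, -2))) = 1/(172877 - 646) = 1/172231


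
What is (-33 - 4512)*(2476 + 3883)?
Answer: -28901655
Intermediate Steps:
(-33 - 4512)*(2476 + 3883) = -4545*6359 = -28901655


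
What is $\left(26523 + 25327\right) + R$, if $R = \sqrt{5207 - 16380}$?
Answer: $51850 + i \sqrt{11173} \approx 51850.0 + 105.7 i$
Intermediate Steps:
$R = i \sqrt{11173}$ ($R = \sqrt{-11173} = i \sqrt{11173} \approx 105.7 i$)
$\left(26523 + 25327\right) + R = \left(26523 + 25327\right) + i \sqrt{11173} = 51850 + i \sqrt{11173}$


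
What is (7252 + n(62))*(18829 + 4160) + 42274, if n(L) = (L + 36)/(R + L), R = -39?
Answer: 3837698468/23 ≈ 1.6686e+8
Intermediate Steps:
n(L) = (36 + L)/(-39 + L) (n(L) = (L + 36)/(-39 + L) = (36 + L)/(-39 + L))
(7252 + n(62))*(18829 + 4160) + 42274 = (7252 + (36 + 62)/(-39 + 62))*(18829 + 4160) + 42274 = (7252 + 98/23)*22989 + 42274 = (166894/23)*22989 + 42274 = 3836726166/23 + 42274 = 3837698468/23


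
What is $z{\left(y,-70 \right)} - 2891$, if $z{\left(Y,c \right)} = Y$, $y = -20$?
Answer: $-2911$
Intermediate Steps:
$z{\left(y,-70 \right)} - 2891 = -20 - 2891 = -2911$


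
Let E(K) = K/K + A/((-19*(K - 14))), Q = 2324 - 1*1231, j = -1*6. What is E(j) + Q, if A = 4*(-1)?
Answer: 103929/95 ≈ 1094.0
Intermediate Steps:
A = -4
j = -6
Q = 1093 (Q = 2324 - 1231 = 1093)
E(K) = 1 - 4/(266 - 19*K) (E(K) = K/K - 4*(-1/(19*(K - 14))) = 1 - 4*(-1/(19*(-14 + K))) = 1 - 4/(266 - 19*K))
E(j) + Q = (-262/19 - 6)/(-14 - 6) + 1093 = -376/19/(-20) + 1093 = -1/20*(-376/19) + 1093 = 94/95 + 1093 = 103929/95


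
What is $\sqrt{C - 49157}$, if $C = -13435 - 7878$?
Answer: $9 i \sqrt{870} \approx 265.46 i$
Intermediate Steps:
$C = -21313$ ($C = -13435 - 7878 = -21313$)
$\sqrt{C - 49157} = \sqrt{-21313 - 49157} = \sqrt{-70470} = 9 i \sqrt{870}$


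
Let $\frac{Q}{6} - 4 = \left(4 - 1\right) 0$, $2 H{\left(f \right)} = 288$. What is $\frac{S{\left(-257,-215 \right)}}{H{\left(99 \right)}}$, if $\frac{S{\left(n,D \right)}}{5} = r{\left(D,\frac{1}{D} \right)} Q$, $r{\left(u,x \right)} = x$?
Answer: $- \frac{1}{258} \approx -0.003876$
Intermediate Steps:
$H{\left(f \right)} = 144$ ($H{\left(f \right)} = \frac{1}{2} \cdot 288 = 144$)
$Q = 24$ ($Q = 24 + 6 \left(4 - 1\right) 0 = 24 + 6 \cdot 3 \cdot 0 = 24 + 6 \cdot 0 = 24 + 0 = 24$)
$S{\left(n,D \right)} = \frac{120}{D}$ ($S{\left(n,D \right)} = 5 \frac{1}{D} 24 = 5 \frac{24}{D} = \frac{120}{D}$)
$\frac{S{\left(-257,-215 \right)}}{H{\left(99 \right)}} = \frac{120 \frac{1}{-215}}{144} = 120 \left(- \frac{1}{215}\right) \frac{1}{144} = \left(- \frac{24}{43}\right) \frac{1}{144} = - \frac{1}{258}$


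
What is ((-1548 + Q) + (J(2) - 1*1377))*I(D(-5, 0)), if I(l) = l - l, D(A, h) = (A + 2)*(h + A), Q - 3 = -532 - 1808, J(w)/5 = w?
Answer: 0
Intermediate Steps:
J(w) = 5*w
Q = -2337 (Q = 3 + (-532 - 1808) = 3 - 2340 = -2337)
D(A, h) = (2 + A)*(A + h)
I(l) = 0
((-1548 + Q) + (J(2) - 1*1377))*I(D(-5, 0)) = ((-1548 - 2337) + (5*2 - 1*1377))*0 = (-3885 + (10 - 1377))*0 = (-3885 - 1367)*0 = -5252*0 = 0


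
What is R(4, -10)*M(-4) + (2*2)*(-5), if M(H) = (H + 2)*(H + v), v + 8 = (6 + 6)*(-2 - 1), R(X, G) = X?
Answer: 364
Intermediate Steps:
v = -44 (v = -8 + (6 + 6)*(-2 - 1) = -8 + 12*(-3) = -8 - 36 = -44)
M(H) = (-44 + H)*(2 + H) (M(H) = (H + 2)*(H - 44) = (2 + H)*(-44 + H) = (-44 + H)*(2 + H))
R(4, -10)*M(-4) + (2*2)*(-5) = 4*(-88 + (-4)² - 42*(-4)) + (2*2)*(-5) = 4*(-88 + 16 + 168) + 4*(-5) = 4*96 - 20 = 384 - 20 = 364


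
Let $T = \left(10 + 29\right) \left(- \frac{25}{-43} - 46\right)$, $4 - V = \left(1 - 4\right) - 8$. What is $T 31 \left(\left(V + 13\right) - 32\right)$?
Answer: $\frac{9444708}{43} \approx 2.1964 \cdot 10^{5}$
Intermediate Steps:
$V = 15$ ($V = 4 - \left(\left(1 - 4\right) - 8\right) = 4 - \left(-3 - 8\right) = 4 - -11 = 4 + 11 = 15$)
$T = - \frac{76167}{43}$ ($T = 39 \left(\left(-25\right) \left(- \frac{1}{43}\right) - 46\right) = 39 \left(\frac{25}{43} - 46\right) = 39 \left(- \frac{1953}{43}\right) = - \frac{76167}{43} \approx -1771.3$)
$T 31 \left(\left(V + 13\right) - 32\right) = \left(- \frac{76167}{43}\right) 31 \left(\left(15 + 13\right) - 32\right) = - \frac{2361177 \left(28 - 32\right)}{43} = \left(- \frac{2361177}{43}\right) \left(-4\right) = \frac{9444708}{43}$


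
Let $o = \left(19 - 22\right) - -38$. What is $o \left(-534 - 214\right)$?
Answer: $-26180$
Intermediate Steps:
$o = 35$ ($o = -3 + 38 = 35$)
$o \left(-534 - 214\right) = 35 \left(-534 - 214\right) = 35 \left(-748\right) = -26180$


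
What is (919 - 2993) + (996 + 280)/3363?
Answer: -6973586/3363 ≈ -2073.6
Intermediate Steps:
(919 - 2993) + (996 + 280)/3363 = -2074 + 1276*(1/3363) = -2074 + 1276/3363 = -6973586/3363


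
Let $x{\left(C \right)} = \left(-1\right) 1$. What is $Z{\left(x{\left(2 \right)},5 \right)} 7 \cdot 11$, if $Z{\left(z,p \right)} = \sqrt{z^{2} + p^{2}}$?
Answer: $77 \sqrt{26} \approx 392.62$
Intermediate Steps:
$x{\left(C \right)} = -1$
$Z{\left(z,p \right)} = \sqrt{p^{2} + z^{2}}$
$Z{\left(x{\left(2 \right)},5 \right)} 7 \cdot 11 = \sqrt{5^{2} + \left(-1\right)^{2}} \cdot 7 \cdot 11 = \sqrt{25 + 1} \cdot 7 \cdot 11 = \sqrt{26} \cdot 7 \cdot 11 = 7 \sqrt{26} \cdot 11 = 77 \sqrt{26}$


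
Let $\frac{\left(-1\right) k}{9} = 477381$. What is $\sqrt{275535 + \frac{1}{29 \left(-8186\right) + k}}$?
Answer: $\frac{44 \sqrt{59704142177153}}{647689} \approx 524.91$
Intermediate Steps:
$k = -4296429$ ($k = \left(-9\right) 477381 = -4296429$)
$\sqrt{275535 + \frac{1}{29 \left(-8186\right) + k}} = \sqrt{275535 + \frac{1}{29 \left(-8186\right) - 4296429}} = \sqrt{275535 + \frac{1}{-237394 - 4296429}} = \sqrt{275535 + \frac{1}{-4533823}} = \sqrt{275535 - \frac{1}{4533823}} = \sqrt{\frac{1249226920304}{4533823}} = \frac{44 \sqrt{59704142177153}}{647689}$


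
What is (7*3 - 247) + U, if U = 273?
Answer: 47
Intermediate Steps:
(7*3 - 247) + U = (7*3 - 247) + 273 = (21 - 247) + 273 = -226 + 273 = 47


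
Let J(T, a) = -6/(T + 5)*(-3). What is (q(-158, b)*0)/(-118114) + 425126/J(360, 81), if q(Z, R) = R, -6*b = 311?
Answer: 77585495/9 ≈ 8.6206e+6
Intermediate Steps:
b = -311/6 (b = -1/6*311 = -311/6 ≈ -51.833)
J(T, a) = 18/(5 + T) (J(T, a) = -6/(5 + T)*(-3) = 18/(5 + T))
(q(-158, b)*0)/(-118114) + 425126/J(360, 81) = -311/6*0/(-118114) + 425126/((18/(5 + 360))) = 0*(-1/118114) + 425126/((18/365)) = 0 + 425126/((18*(1/365))) = 0 + 425126/(18/365) = 0 + 425126*(365/18) = 0 + 77585495/9 = 77585495/9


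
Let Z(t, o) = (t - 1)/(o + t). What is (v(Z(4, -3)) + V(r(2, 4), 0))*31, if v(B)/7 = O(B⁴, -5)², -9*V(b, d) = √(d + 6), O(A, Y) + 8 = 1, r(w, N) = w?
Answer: 10633 - 31*√6/9 ≈ 10625.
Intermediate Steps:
O(A, Y) = -7 (O(A, Y) = -8 + 1 = -7)
Z(t, o) = (-1 + t)/(o + t)
V(b, d) = -√(6 + d)/9 (V(b, d) = -√(d + 6)/9 = -√(6 + d)/9)
v(B) = 343 (v(B) = 7*(-7)² = 7*49 = 343)
(v(Z(4, -3)) + V(r(2, 4), 0))*31 = (343 - √(6 + 0)/9)*31 = (343 - √6/9)*31 = 10633 - 31*√6/9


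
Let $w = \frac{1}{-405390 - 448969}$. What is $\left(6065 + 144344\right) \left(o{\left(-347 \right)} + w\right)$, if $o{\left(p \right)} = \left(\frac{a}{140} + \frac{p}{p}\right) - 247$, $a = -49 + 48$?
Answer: $- \frac{632254512148533}{17087180} \approx -3.7002 \cdot 10^{7}$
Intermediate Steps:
$a = -1$
$w = - \frac{1}{854359}$ ($w = \frac{1}{-854359} = - \frac{1}{854359} \approx -1.1705 \cdot 10^{-6}$)
$o{\left(p \right)} = - \frac{34441}{140}$ ($o{\left(p \right)} = \left(- \frac{1}{140} + \frac{p}{p}\right) - 247 = \left(\left(-1\right) \frac{1}{140} + 1\right) - 247 = \left(- \frac{1}{140} + 1\right) - 247 = \frac{139}{140} - 247 = - \frac{34441}{140}$)
$\left(6065 + 144344\right) \left(o{\left(-347 \right)} + w\right) = \left(6065 + 144344\right) \left(- \frac{34441}{140} - \frac{1}{854359}\right) = 150409 \left(- \frac{29424978459}{119610260}\right) = - \frac{632254512148533}{17087180}$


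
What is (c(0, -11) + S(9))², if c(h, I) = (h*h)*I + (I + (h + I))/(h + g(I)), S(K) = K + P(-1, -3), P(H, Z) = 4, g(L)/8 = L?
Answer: 2809/16 ≈ 175.56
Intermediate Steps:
g(L) = 8*L
S(K) = 4 + K (S(K) = K + 4 = 4 + K)
c(h, I) = I*h² + (h + 2*I)/(h + 8*I) (c(h, I) = (h*h)*I + (I + (h + I))/(h + 8*I) = h²*I + (I + (I + h))/(h + 8*I) = I*h² + (h + 2*I)/(h + 8*I))
(c(0, -11) + S(9))² = ((0 + 2*(-11) - 11*0³ + 8*(-11)²*0²)/(0 + 8*(-11)) + (4 + 9))² = ((0 - 22 - 11*0 + 8*121*0)/(0 - 88) + 13)² = ((0 - 22 + 0 + 0)/(-88) + 13)² = (-1/88*(-22) + 13)² = (¼ + 13)² = (53/4)² = 2809/16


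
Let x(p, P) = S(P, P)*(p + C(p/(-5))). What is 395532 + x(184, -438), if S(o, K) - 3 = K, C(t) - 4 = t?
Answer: 329760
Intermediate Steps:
C(t) = 4 + t
S(o, K) = 3 + K
x(p, P) = (3 + P)*(4 + 4*p/5) (x(p, P) = (3 + P)*(p + (4 + p/(-5))) = (3 + P)*(p + (4 + p*(-⅕))) = (3 + P)*(p + (4 - p/5)) = (3 + P)*(4 + 4*p/5))
395532 + x(184, -438) = 395532 + 4*(3 - 438)*(5 + 184)/5 = 395532 + (⅘)*(-435)*189 = 395532 - 65772 = 329760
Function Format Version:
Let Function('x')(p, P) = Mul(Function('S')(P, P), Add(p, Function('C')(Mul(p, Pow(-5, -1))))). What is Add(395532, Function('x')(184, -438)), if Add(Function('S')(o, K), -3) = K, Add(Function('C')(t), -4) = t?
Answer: 329760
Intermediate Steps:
Function('C')(t) = Add(4, t)
Function('S')(o, K) = Add(3, K)
Function('x')(p, P) = Mul(Add(3, P), Add(4, Mul(Rational(4, 5), p))) (Function('x')(p, P) = Mul(Add(3, P), Add(p, Add(4, Mul(p, Pow(-5, -1))))) = Mul(Add(3, P), Add(p, Add(4, Mul(p, Rational(-1, 5))))) = Mul(Add(3, P), Add(p, Add(4, Mul(Rational(-1, 5), p)))) = Mul(Add(3, P), Add(4, Mul(Rational(4, 5), p))))
Add(395532, Function('x')(184, -438)) = Add(395532, Mul(Rational(4, 5), Add(3, -438), Add(5, 184))) = Add(395532, Mul(Rational(4, 5), -435, 189)) = Add(395532, -65772) = 329760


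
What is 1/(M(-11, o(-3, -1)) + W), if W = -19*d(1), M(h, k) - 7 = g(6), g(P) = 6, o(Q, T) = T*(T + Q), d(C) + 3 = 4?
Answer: -⅙ ≈ -0.16667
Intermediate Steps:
d(C) = 1 (d(C) = -3 + 4 = 1)
o(Q, T) = T*(Q + T)
M(h, k) = 13 (M(h, k) = 7 + 6 = 13)
W = -19 (W = -19*1 = -19)
1/(M(-11, o(-3, -1)) + W) = 1/(13 - 19) = 1/(-6) = -⅙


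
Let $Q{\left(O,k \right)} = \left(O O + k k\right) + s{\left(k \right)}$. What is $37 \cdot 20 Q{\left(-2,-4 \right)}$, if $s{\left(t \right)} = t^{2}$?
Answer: $26640$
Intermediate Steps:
$Q{\left(O,k \right)} = O^{2} + 2 k^{2}$ ($Q{\left(O,k \right)} = \left(O O + k k\right) + k^{2} = \left(O^{2} + k^{2}\right) + k^{2} = O^{2} + 2 k^{2}$)
$37 \cdot 20 Q{\left(-2,-4 \right)} = 37 \cdot 20 \left(\left(-2\right)^{2} + 2 \left(-4\right)^{2}\right) = 740 \left(4 + 2 \cdot 16\right) = 740 \left(4 + 32\right) = 740 \cdot 36 = 26640$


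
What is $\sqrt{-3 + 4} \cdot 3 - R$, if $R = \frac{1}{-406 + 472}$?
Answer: $\frac{197}{66} \approx 2.9848$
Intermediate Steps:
$R = \frac{1}{66} \approx 0.015152$
$\sqrt{-3 + 4} \cdot 3 - R = \sqrt{-3 + 4} \cdot 3 - \frac{1}{66} = \sqrt{1} \cdot 3 - \frac{1}{66} = 1 \cdot 3 - \frac{1}{66} = 3 - \frac{1}{66} = \frac{197}{66}$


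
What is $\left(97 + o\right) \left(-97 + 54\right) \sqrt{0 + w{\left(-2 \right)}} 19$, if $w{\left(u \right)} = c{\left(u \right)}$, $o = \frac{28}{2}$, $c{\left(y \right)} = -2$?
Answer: $- 90687 i \sqrt{2} \approx - 1.2825 \cdot 10^{5} i$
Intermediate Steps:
$o = 14$ ($o = 28 \cdot \frac{1}{2} = 14$)
$w{\left(u \right)} = -2$
$\left(97 + o\right) \left(-97 + 54\right) \sqrt{0 + w{\left(-2 \right)}} 19 = \left(97 + 14\right) \left(-97 + 54\right) \sqrt{0 - 2} \cdot 19 = 111 \left(-43\right) \sqrt{-2} \cdot 19 = - 4773 i \sqrt{2} \cdot 19 = - 4773 \cdot 19 i \sqrt{2} = - 90687 i \sqrt{2}$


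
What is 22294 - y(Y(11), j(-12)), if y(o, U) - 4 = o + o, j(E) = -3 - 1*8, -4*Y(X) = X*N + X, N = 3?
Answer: 22312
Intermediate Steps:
Y(X) = -X (Y(X) = -(X*3 + X)/4 = -(3*X + X)/4 = -X)
j(E) = -11 (j(E) = -3 - 8 = -11)
y(o, U) = 4 + 2*o (y(o, U) = 4 + (o + o) = 4 + 2*o)
22294 - y(Y(11), j(-12)) = 22294 - (4 + 2*(-1*11)) = 22294 - (4 + 2*(-11)) = 22294 - (4 - 22) = 22294 - 1*(-18) = 22294 + 18 = 22312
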